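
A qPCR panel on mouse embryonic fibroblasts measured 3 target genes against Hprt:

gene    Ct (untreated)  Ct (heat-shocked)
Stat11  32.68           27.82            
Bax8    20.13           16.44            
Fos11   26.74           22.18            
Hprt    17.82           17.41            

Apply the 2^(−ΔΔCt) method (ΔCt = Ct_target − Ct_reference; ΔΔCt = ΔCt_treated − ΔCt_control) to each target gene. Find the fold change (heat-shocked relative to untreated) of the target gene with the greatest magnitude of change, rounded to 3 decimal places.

Stat11: ΔΔCt = (27.82−17.41) − (32.68−17.82) = 10.41 − 14.86 = -4.45; fold change = 2^4.45 = 21.857
Bax8: ΔΔCt = (16.44−17.41) − (20.13−17.82) = -0.97 − 2.31 = -3.28; fold change = 2^3.28 = 9.714
Fos11: ΔΔCt = (22.18−17.41) − (26.74−17.82) = 4.77 − 8.92 = -4.15; fold change = 2^4.15 = 17.753
Stat11 has the largest |ΔΔCt| = 4.45.

21.857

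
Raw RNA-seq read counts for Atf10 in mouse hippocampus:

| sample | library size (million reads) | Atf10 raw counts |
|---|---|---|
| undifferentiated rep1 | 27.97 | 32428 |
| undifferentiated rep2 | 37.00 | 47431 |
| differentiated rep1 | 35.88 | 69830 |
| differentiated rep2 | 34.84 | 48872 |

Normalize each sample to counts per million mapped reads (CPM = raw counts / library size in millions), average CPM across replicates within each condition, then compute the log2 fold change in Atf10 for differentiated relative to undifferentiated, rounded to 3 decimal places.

CPM(undifferentiated rep1) = 32428 / 27.97 = 1159.3851
CPM(undifferentiated rep2) = 47431 / 37.00 = 1281.9189
CPM(differentiated rep1) = 69830 / 35.88 = 1946.2096
CPM(differentiated rep2) = 48872 / 34.84 = 1402.7555
mean CPM(undifferentiated) = 1220.6520; mean CPM(differentiated) = 1674.4825
Fold change = 1674.4825 / 1220.6520 = 1.37179
log2(1.37179) = 0.4561

0.456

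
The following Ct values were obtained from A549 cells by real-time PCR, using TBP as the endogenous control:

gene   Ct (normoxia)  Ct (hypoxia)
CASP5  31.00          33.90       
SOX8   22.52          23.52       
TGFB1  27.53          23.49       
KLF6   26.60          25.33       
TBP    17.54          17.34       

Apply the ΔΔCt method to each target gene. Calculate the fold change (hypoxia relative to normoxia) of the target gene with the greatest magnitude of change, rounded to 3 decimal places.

CASP5: ΔΔCt = (33.90−17.34) − (31.00−17.54) = 16.56 − 13.46 = 3.10; fold change = 2^-3.10 = 0.117
SOX8: ΔΔCt = (23.52−17.34) − (22.52−17.54) = 6.18 − 4.98 = 1.20; fold change = 2^-1.20 = 0.435
TGFB1: ΔΔCt = (23.49−17.34) − (27.53−17.54) = 6.15 − 9.99 = -3.84; fold change = 2^3.84 = 14.320
KLF6: ΔΔCt = (25.33−17.34) − (26.60−17.54) = 7.99 − 9.06 = -1.07; fold change = 2^1.07 = 2.099
TGFB1 has the largest |ΔΔCt| = 3.84.

14.320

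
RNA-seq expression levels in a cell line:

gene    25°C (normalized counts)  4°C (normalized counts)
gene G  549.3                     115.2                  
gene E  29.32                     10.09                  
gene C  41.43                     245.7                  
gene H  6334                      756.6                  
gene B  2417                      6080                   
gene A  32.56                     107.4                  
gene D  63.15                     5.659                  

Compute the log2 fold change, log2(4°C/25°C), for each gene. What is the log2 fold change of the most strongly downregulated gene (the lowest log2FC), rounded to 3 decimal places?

-3.480

log2(115.2/549.3) = -2.253  (gene G)
log2(10.09/29.32) = -1.539  (gene E)
log2(245.7/41.43) = 2.568  (gene C)
log2(756.6/6334) = -3.066  (gene H)
log2(6080/2417) = 1.331  (gene B)
log2(107.4/32.56) = 1.722  (gene A)
log2(5.659/63.15) = -3.480  (gene D)
gene D is most strongly downregulated.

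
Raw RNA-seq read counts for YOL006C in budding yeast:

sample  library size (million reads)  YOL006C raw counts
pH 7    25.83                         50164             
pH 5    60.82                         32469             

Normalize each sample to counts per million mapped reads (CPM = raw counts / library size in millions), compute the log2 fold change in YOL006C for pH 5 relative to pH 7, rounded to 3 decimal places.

-1.863

CPM(pH 7) = 50164 / 25.83 = 1942.0828
CPM(pH 5) = 32469 / 60.82 = 533.8540
Fold change = 533.8540 / 1942.0828 = 0.27489
log2(0.27489) = -1.8631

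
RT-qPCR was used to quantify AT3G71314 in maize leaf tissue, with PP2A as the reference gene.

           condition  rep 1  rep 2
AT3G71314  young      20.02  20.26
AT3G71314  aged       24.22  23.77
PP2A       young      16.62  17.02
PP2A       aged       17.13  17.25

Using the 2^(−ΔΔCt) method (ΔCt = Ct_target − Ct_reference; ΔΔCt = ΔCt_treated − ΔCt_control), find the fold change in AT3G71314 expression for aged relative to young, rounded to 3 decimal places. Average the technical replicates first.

Mean Ct: AT3G71314 young 20.140; AT3G71314 aged 23.995; PP2A young 16.820; PP2A aged 17.190
ΔCt(young) = 20.140 − 16.820 = 3.320
ΔCt(aged) = 23.995 − 17.190 = 6.805
ΔΔCt = 6.805 − 3.320 = 3.485
Fold change = 2^(−3.485) = 0.0893

0.089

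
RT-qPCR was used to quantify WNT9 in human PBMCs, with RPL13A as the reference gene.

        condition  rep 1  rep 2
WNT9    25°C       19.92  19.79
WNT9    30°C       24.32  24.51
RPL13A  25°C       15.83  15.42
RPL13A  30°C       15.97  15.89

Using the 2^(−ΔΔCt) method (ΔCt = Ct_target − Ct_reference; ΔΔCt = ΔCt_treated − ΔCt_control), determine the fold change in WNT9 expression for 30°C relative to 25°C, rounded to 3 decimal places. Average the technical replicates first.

0.052

Mean Ct: WNT9 25°C 19.855; WNT9 30°C 24.415; RPL13A 25°C 15.625; RPL13A 30°C 15.930
ΔCt(25°C) = 19.855 − 15.625 = 4.230
ΔCt(30°C) = 24.415 − 15.930 = 8.485
ΔΔCt = 8.485 − 4.230 = 4.255
Fold change = 2^(−4.255) = 0.0524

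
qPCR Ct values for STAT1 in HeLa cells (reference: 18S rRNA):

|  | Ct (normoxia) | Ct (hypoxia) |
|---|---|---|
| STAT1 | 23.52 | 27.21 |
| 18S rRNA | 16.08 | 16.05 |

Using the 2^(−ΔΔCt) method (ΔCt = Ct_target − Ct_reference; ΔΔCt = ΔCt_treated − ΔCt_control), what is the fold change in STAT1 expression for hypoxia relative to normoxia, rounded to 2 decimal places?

ΔCt(normoxia) = 23.520 − 16.080 = 7.440
ΔCt(hypoxia) = 27.210 − 16.050 = 11.160
ΔΔCt = 11.160 − 7.440 = 3.720
Fold change = 2^(−3.720) = 0.076

0.08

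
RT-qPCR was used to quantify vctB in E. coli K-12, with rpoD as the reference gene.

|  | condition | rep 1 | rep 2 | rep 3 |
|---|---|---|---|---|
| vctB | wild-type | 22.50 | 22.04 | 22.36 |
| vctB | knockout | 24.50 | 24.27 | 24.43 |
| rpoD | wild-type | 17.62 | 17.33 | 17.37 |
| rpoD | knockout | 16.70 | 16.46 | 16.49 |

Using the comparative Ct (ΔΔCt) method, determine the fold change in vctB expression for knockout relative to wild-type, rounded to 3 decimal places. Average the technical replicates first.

Mean Ct: vctB wild-type 22.300; vctB knockout 24.400; rpoD wild-type 17.440; rpoD knockout 16.550
ΔCt(wild-type) = 22.300 − 17.440 = 4.860
ΔCt(knockout) = 24.400 − 16.550 = 7.850
ΔΔCt = 7.850 − 4.860 = 2.990
Fold change = 2^(−2.990) = 0.1259

0.126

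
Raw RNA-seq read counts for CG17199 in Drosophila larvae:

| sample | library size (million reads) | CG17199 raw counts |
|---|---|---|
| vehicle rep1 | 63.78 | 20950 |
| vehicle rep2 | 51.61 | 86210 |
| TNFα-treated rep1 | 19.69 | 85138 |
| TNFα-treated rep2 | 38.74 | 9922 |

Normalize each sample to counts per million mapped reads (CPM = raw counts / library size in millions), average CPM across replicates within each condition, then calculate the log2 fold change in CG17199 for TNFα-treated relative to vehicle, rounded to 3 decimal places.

CPM(vehicle rep1) = 20950 / 63.78 = 328.4729
CPM(vehicle rep2) = 86210 / 51.61 = 1670.4127
CPM(TNFα-treated rep1) = 85138 / 19.69 = 4323.9208
CPM(TNFα-treated rep2) = 9922 / 38.74 = 256.1177
mean CPM(vehicle) = 999.4428; mean CPM(TNFα-treated) = 2290.0192
Fold change = 2290.0192 / 999.4428 = 2.29130
log2(2.29130) = 1.1962

1.196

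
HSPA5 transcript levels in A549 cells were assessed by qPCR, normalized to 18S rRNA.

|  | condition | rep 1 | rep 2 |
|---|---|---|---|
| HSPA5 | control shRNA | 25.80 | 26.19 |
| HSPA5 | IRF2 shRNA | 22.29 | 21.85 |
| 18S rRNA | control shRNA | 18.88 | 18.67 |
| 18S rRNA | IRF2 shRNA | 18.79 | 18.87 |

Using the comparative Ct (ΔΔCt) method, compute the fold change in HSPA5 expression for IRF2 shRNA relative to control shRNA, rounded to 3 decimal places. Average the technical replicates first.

15.780

Mean Ct: HSPA5 control shRNA 25.995; HSPA5 IRF2 shRNA 22.070; 18S rRNA control shRNA 18.775; 18S rRNA IRF2 shRNA 18.830
ΔCt(control shRNA) = 25.995 − 18.775 = 7.220
ΔCt(IRF2 shRNA) = 22.070 − 18.830 = 3.240
ΔΔCt = 3.240 − 7.220 = -3.980
Fold change = 2^(−(-3.980)) = 2^3.980 = 15.7797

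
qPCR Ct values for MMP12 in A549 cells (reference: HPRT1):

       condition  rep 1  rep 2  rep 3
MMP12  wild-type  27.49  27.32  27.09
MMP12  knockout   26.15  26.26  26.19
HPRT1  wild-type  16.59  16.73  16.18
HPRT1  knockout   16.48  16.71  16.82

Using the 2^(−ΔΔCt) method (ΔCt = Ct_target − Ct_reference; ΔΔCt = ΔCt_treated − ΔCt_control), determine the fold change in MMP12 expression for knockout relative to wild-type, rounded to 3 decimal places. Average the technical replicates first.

2.412

Mean Ct: MMP12 wild-type 27.300; MMP12 knockout 26.200; HPRT1 wild-type 16.500; HPRT1 knockout 16.670
ΔCt(wild-type) = 27.300 − 16.500 = 10.800
ΔCt(knockout) = 26.200 − 16.670 = 9.530
ΔΔCt = 9.530 − 10.800 = -1.270
Fold change = 2^(−(-1.270)) = 2^1.270 = 2.4116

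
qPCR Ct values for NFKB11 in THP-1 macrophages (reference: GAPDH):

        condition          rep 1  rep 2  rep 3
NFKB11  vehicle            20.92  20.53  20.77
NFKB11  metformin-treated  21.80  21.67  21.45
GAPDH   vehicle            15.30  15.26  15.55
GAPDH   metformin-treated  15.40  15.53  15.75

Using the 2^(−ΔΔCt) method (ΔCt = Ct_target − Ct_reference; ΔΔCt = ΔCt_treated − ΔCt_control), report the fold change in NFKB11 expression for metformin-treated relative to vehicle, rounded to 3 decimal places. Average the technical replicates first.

0.611

Mean Ct: NFKB11 vehicle 20.740; NFKB11 metformin-treated 21.640; GAPDH vehicle 15.370; GAPDH metformin-treated 15.560
ΔCt(vehicle) = 20.740 − 15.370 = 5.370
ΔCt(metformin-treated) = 21.640 − 15.560 = 6.080
ΔΔCt = 6.080 − 5.370 = 0.710
Fold change = 2^(−0.710) = 0.6113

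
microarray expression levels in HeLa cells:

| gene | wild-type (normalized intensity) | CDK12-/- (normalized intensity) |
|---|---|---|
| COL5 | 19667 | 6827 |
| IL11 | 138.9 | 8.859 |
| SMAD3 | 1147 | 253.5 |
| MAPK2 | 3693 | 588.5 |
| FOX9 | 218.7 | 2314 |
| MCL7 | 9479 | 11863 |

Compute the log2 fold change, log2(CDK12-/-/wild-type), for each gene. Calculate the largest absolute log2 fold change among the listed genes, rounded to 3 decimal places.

3.971

log2(6827/19667) = -1.526  (COL5)
log2(8.859/138.9) = -3.971  (IL11)
log2(253.5/1147) = -2.178  (SMAD3)
log2(588.5/3693) = -2.650  (MAPK2)
log2(2314/218.7) = 3.403  (FOX9)
log2(11863/9479) = 0.324  (MCL7)
The largest magnitude belongs to IL11.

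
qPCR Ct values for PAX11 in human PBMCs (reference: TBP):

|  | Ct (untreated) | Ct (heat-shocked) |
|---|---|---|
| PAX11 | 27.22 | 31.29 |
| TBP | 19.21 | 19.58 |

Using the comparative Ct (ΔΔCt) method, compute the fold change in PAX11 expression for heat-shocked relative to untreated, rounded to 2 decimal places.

ΔCt(untreated) = 27.220 − 19.210 = 8.010
ΔCt(heat-shocked) = 31.290 − 19.580 = 11.710
ΔΔCt = 11.710 − 8.010 = 3.700
Fold change = 2^(−3.700) = 0.077

0.08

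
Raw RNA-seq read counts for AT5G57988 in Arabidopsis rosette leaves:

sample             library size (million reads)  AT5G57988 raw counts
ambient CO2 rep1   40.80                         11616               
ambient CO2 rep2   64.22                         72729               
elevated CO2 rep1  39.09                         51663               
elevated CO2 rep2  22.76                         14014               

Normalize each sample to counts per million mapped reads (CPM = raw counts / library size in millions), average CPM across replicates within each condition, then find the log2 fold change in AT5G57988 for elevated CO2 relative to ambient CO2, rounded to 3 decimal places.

0.451

CPM(ambient CO2 rep1) = 11616 / 40.80 = 284.7059
CPM(ambient CO2 rep2) = 72729 / 64.22 = 1132.4977
CPM(elevated CO2 rep1) = 51663 / 39.09 = 1321.6424
CPM(elevated CO2 rep2) = 14014 / 22.76 = 615.7293
mean CPM(ambient CO2) = 708.6018; mean CPM(elevated CO2) = 968.6859
Fold change = 968.6859 / 708.6018 = 1.36704
log2(1.36704) = 0.4511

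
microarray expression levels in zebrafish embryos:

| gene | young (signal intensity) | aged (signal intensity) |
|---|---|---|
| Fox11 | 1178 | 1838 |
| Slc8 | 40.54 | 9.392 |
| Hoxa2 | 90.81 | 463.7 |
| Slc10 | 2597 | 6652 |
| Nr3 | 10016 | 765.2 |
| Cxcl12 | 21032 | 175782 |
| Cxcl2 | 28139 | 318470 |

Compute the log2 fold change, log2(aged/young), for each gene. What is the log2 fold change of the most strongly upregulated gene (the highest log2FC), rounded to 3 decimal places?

3.501

log2(1838/1178) = 0.642  (Fox11)
log2(9.392/40.54) = -2.110  (Slc8)
log2(463.7/90.81) = 2.352  (Hoxa2)
log2(6652/2597) = 1.357  (Slc10)
log2(765.2/10016) = -3.710  (Nr3)
log2(175782/21032) = 3.063  (Cxcl12)
log2(318470/28139) = 3.501  (Cxcl2)
Cxcl2 is most strongly upregulated.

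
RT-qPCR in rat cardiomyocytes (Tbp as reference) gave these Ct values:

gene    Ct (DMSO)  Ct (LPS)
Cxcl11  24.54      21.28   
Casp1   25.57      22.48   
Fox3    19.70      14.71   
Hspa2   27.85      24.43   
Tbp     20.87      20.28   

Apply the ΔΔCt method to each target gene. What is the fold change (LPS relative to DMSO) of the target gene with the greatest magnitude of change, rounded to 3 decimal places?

Cxcl11: ΔΔCt = (21.28−20.28) − (24.54−20.87) = 1.00 − 3.67 = -2.67; fold change = 2^2.67 = 6.364
Casp1: ΔΔCt = (22.48−20.28) − (25.57−20.87) = 2.20 − 4.70 = -2.50; fold change = 2^2.50 = 5.657
Fox3: ΔΔCt = (14.71−20.28) − (19.70−20.87) = -5.57 − (-1.17) = -4.40; fold change = 2^4.40 = 21.112
Hspa2: ΔΔCt = (24.43−20.28) − (27.85−20.87) = 4.15 − 6.98 = -2.83; fold change = 2^2.83 = 7.111
Fox3 has the largest |ΔΔCt| = 4.40.

21.112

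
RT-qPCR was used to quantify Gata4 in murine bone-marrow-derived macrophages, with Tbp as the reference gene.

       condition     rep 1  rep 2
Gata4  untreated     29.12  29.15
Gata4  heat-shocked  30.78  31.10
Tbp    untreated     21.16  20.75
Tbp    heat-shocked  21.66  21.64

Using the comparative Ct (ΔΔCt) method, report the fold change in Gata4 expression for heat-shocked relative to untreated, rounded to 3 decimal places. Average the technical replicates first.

0.463

Mean Ct: Gata4 untreated 29.135; Gata4 heat-shocked 30.940; Tbp untreated 20.955; Tbp heat-shocked 21.650
ΔCt(untreated) = 29.135 − 20.955 = 8.180
ΔCt(heat-shocked) = 30.940 − 21.650 = 9.290
ΔΔCt = 9.290 − 8.180 = 1.110
Fold change = 2^(−1.110) = 0.4633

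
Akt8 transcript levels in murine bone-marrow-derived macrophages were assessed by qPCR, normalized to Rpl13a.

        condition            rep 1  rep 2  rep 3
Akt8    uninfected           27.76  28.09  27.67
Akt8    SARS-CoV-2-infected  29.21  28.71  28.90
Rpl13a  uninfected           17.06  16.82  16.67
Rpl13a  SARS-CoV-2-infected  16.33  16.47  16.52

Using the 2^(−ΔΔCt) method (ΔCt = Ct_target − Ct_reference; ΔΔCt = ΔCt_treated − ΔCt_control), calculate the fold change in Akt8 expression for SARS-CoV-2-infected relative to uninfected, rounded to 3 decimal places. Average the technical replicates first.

0.351

Mean Ct: Akt8 uninfected 27.840; Akt8 SARS-CoV-2-infected 28.940; Rpl13a uninfected 16.850; Rpl13a SARS-CoV-2-infected 16.440
ΔCt(uninfected) = 27.840 − 16.850 = 10.990
ΔCt(SARS-CoV-2-infected) = 28.940 − 16.440 = 12.500
ΔΔCt = 12.500 − 10.990 = 1.510
Fold change = 2^(−1.510) = 0.3511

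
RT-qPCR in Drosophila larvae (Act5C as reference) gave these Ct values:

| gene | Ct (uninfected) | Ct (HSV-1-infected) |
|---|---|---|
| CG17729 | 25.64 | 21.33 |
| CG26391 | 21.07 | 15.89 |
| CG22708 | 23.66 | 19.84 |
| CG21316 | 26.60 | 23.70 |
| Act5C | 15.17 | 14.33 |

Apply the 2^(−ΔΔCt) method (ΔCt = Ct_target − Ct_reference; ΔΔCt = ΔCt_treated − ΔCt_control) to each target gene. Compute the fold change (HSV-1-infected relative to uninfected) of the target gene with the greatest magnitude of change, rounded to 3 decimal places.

CG17729: ΔΔCt = (21.33−14.33) − (25.64−15.17) = 7.00 − 10.47 = -3.47; fold change = 2^3.47 = 11.081
CG26391: ΔΔCt = (15.89−14.33) − (21.07−15.17) = 1.56 − 5.90 = -4.34; fold change = 2^4.34 = 20.252
CG22708: ΔΔCt = (19.84−14.33) − (23.66−15.17) = 5.51 − 8.49 = -2.98; fold change = 2^2.98 = 7.890
CG21316: ΔΔCt = (23.70−14.33) − (26.60−15.17) = 9.37 − 11.43 = -2.06; fold change = 2^2.06 = 4.170
CG26391 has the largest |ΔΔCt| = 4.34.

20.252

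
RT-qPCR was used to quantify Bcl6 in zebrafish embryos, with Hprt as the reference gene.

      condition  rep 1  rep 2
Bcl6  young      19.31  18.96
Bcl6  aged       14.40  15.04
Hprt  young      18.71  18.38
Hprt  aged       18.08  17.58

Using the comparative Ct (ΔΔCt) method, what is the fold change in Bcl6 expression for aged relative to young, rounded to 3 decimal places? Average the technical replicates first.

Mean Ct: Bcl6 young 19.135; Bcl6 aged 14.720; Hprt young 18.545; Hprt aged 17.830
ΔCt(young) = 19.135 − 18.545 = 0.590
ΔCt(aged) = 14.720 − 17.830 = -3.110
ΔΔCt = -3.110 − 0.590 = -3.700
Fold change = 2^(−(-3.700)) = 2^3.700 = 12.9960

12.996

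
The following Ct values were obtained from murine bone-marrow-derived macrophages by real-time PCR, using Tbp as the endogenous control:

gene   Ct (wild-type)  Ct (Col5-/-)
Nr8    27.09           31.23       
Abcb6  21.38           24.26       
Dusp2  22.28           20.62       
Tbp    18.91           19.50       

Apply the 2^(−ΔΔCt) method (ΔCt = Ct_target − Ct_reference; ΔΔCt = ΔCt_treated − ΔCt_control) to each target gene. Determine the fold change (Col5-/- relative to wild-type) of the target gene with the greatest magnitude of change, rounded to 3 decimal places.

Nr8: ΔΔCt = (31.23−19.50) − (27.09−18.91) = 11.73 − 8.18 = 3.55; fold change = 2^-3.55 = 0.085
Abcb6: ΔΔCt = (24.26−19.50) − (21.38−18.91) = 4.76 − 2.47 = 2.29; fold change = 2^-2.29 = 0.204
Dusp2: ΔΔCt = (20.62−19.50) − (22.28−18.91) = 1.12 − 3.37 = -2.25; fold change = 2^2.25 = 4.757
Nr8 has the largest |ΔΔCt| = 3.55.

0.085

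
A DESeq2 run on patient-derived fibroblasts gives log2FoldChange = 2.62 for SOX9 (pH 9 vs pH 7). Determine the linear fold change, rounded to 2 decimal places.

Fold change = 2^(2.62) = 6.148

6.15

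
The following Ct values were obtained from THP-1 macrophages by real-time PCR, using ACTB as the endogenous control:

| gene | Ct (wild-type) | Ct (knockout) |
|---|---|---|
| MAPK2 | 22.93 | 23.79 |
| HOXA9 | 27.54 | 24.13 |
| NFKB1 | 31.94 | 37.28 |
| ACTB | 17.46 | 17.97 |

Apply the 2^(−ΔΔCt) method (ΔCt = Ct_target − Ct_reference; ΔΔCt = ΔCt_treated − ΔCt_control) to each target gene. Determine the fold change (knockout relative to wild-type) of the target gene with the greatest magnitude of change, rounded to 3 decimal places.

0.035

MAPK2: ΔΔCt = (23.79−17.97) − (22.93−17.46) = 5.82 − 5.47 = 0.35; fold change = 2^-0.35 = 0.785
HOXA9: ΔΔCt = (24.13−17.97) − (27.54−17.46) = 6.16 − 10.08 = -3.92; fold change = 2^3.92 = 15.137
NFKB1: ΔΔCt = (37.28−17.97) − (31.94−17.46) = 19.31 − 14.48 = 4.83; fold change = 2^-4.83 = 0.035
NFKB1 has the largest |ΔΔCt| = 4.83.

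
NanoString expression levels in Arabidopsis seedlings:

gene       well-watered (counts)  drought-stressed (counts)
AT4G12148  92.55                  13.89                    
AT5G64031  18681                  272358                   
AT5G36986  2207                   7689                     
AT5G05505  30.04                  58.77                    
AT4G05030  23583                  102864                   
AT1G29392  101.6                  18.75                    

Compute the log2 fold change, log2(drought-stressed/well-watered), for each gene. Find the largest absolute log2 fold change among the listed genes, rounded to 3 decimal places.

log2(13.89/92.55) = -2.736  (AT4G12148)
log2(272358/18681) = 3.866  (AT5G64031)
log2(7689/2207) = 1.801  (AT5G36986)
log2(58.77/30.04) = 0.968  (AT5G05505)
log2(102864/23583) = 2.125  (AT4G05030)
log2(18.75/101.6) = -2.438  (AT1G29392)
The largest magnitude belongs to AT5G64031.

3.866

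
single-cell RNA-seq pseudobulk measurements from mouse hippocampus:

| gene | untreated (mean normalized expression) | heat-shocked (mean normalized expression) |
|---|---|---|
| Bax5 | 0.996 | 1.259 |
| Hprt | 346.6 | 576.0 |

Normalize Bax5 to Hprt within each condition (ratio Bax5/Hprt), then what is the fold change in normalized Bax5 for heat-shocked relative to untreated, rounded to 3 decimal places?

0.761

Bax5/Hprt (untreated) = 0.996 / 346.6 = 0.0028736
Bax5/Hprt (heat-shocked) = 1.259 / 576.0 = 0.0021858
Fold change = 0.0021858 / 0.0028736 = 0.7606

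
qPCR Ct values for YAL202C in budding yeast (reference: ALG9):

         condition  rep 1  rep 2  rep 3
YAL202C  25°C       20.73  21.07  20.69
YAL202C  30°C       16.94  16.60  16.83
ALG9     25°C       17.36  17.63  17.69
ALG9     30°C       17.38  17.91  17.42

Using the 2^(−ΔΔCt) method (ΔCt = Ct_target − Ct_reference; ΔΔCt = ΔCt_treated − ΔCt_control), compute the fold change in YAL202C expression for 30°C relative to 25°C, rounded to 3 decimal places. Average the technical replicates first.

Mean Ct: YAL202C 25°C 20.830; YAL202C 30°C 16.790; ALG9 25°C 17.560; ALG9 30°C 17.570
ΔCt(25°C) = 20.830 − 17.560 = 3.270
ΔCt(30°C) = 16.790 − 17.570 = -0.780
ΔΔCt = -0.780 − 3.270 = -4.050
Fold change = 2^(−(-4.050)) = 2^4.050 = 16.5642

16.564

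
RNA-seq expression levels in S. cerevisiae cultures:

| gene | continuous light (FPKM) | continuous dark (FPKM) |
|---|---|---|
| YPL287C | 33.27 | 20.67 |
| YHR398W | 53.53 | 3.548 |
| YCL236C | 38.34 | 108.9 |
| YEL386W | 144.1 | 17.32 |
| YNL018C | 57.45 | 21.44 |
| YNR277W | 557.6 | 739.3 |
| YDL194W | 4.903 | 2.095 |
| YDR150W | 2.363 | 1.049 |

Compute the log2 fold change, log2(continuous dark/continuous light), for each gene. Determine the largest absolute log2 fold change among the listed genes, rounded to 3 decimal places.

log2(20.67/33.27) = -0.687  (YPL287C)
log2(3.548/53.53) = -3.915  (YHR398W)
log2(108.9/38.34) = 1.506  (YCL236C)
log2(17.32/144.1) = -3.057  (YEL386W)
log2(21.44/57.45) = -1.422  (YNL018C)
log2(739.3/557.6) = 0.407  (YNR277W)
log2(2.095/4.903) = -1.227  (YDL194W)
log2(1.049/2.363) = -1.172  (YDR150W)
The largest magnitude belongs to YHR398W.

3.915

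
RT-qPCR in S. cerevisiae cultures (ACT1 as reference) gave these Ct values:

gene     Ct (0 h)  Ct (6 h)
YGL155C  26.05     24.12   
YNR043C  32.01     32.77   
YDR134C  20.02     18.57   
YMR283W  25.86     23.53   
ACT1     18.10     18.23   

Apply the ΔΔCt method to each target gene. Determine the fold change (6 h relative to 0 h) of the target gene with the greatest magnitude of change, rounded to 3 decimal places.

5.502

YGL155C: ΔΔCt = (24.12−18.23) − (26.05−18.10) = 5.89 − 7.95 = -2.06; fold change = 2^2.06 = 4.170
YNR043C: ΔΔCt = (32.77−18.23) − (32.01−18.10) = 14.54 − 13.91 = 0.63; fold change = 2^-0.63 = 0.646
YDR134C: ΔΔCt = (18.57−18.23) − (20.02−18.10) = 0.34 − 1.92 = -1.58; fold change = 2^1.58 = 2.990
YMR283W: ΔΔCt = (23.53−18.23) − (25.86−18.10) = 5.30 − 7.76 = -2.46; fold change = 2^2.46 = 5.502
YMR283W has the largest |ΔΔCt| = 2.46.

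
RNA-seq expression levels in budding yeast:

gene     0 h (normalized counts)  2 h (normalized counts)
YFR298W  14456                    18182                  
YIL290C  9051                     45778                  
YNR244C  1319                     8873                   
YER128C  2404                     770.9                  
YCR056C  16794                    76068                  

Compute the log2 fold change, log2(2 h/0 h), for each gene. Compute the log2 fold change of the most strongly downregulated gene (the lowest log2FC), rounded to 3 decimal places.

-1.641

log2(18182/14456) = 0.331  (YFR298W)
log2(45778/9051) = 2.339  (YIL290C)
log2(8873/1319) = 2.750  (YNR244C)
log2(770.9/2404) = -1.641  (YER128C)
log2(76068/16794) = 2.179  (YCR056C)
YER128C is most strongly downregulated.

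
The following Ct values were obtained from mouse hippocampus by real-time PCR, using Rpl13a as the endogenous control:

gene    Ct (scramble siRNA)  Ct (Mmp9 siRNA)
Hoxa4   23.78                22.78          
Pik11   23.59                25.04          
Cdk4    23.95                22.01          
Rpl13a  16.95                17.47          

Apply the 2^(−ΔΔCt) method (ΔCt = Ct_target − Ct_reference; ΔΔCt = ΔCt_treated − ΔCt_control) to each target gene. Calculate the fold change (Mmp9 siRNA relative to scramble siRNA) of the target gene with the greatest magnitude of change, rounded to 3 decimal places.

5.502

Hoxa4: ΔΔCt = (22.78−17.47) − (23.78−16.95) = 5.31 − 6.83 = -1.52; fold change = 2^1.52 = 2.868
Pik11: ΔΔCt = (25.04−17.47) − (23.59−16.95) = 7.57 − 6.64 = 0.93; fold change = 2^-0.93 = 0.525
Cdk4: ΔΔCt = (22.01−17.47) − (23.95−16.95) = 4.54 − 7.00 = -2.46; fold change = 2^2.46 = 5.502
Cdk4 has the largest |ΔΔCt| = 2.46.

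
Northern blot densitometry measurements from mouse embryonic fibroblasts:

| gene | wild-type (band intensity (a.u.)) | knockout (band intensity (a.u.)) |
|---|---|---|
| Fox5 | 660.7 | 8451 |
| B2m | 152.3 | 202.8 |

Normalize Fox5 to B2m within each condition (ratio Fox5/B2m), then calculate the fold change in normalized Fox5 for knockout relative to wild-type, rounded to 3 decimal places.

9.606

Fox5/B2m (wild-type) = 660.7 / 152.3 = 4.3381
Fox5/B2m (knockout) = 8451 / 202.8 = 41.672
Fold change = 41.672 / 4.3381 = 9.6058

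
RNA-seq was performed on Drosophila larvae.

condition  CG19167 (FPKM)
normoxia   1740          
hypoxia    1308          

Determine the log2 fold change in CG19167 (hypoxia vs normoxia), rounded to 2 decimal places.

-0.41

Fold change = 1308 / 1740 = 0.7517
log2(0.7517) = -0.412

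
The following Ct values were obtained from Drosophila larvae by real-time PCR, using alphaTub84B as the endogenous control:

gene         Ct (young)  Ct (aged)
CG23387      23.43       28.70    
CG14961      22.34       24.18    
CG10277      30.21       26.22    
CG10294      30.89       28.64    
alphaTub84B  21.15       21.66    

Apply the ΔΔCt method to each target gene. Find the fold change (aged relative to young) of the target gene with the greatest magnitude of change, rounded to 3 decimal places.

CG23387: ΔΔCt = (28.70−21.66) − (23.43−21.15) = 7.04 − 2.28 = 4.76; fold change = 2^-4.76 = 0.037
CG14961: ΔΔCt = (24.18−21.66) − (22.34−21.15) = 2.52 − 1.19 = 1.33; fold change = 2^-1.33 = 0.398
CG10277: ΔΔCt = (26.22−21.66) − (30.21−21.15) = 4.56 − 9.06 = -4.50; fold change = 2^4.50 = 22.627
CG10294: ΔΔCt = (28.64−21.66) − (30.89−21.15) = 6.98 − 9.74 = -2.76; fold change = 2^2.76 = 6.774
CG23387 has the largest |ΔΔCt| = 4.76.

0.037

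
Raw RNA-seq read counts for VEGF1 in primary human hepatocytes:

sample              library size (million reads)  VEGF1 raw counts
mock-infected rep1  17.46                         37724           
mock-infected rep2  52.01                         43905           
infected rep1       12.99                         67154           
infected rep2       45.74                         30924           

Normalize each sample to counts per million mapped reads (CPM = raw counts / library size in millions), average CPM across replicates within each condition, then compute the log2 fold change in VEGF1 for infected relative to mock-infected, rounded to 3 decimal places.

CPM(mock-infected rep1) = 37724 / 17.46 = 2160.5956
CPM(mock-infected rep2) = 43905 / 52.01 = 844.1646
CPM(infected rep1) = 67154 / 12.99 = 5169.6690
CPM(infected rep2) = 30924 / 45.74 = 676.0822
mean CPM(mock-infected) = 1502.3801; mean CPM(infected) = 2922.8756
Fold change = 2922.8756 / 1502.3801 = 1.94550
log2(1.94550) = 0.9601

0.960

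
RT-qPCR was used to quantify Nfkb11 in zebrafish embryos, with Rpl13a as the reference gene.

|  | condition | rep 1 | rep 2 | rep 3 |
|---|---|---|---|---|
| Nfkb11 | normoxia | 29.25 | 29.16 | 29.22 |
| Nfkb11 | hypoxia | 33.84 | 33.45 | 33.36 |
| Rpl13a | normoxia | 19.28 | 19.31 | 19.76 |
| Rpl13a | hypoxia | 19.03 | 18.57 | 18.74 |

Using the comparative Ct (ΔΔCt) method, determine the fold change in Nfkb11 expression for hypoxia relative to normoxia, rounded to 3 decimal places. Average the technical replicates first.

Mean Ct: Nfkb11 normoxia 29.210; Nfkb11 hypoxia 33.550; Rpl13a normoxia 19.450; Rpl13a hypoxia 18.780
ΔCt(normoxia) = 29.210 − 19.450 = 9.760
ΔCt(hypoxia) = 33.550 − 18.780 = 14.770
ΔΔCt = 14.770 − 9.760 = 5.010
Fold change = 2^(−5.010) = 0.0310

0.031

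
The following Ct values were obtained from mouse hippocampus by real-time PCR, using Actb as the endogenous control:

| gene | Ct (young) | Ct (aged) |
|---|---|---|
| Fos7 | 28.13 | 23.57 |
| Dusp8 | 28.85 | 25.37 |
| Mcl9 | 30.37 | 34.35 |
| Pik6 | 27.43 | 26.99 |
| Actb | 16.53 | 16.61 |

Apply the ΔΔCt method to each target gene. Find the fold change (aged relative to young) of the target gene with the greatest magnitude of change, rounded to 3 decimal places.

24.933

Fos7: ΔΔCt = (23.57−16.61) − (28.13−16.53) = 6.96 − 11.60 = -4.64; fold change = 2^4.64 = 24.933
Dusp8: ΔΔCt = (25.37−16.61) − (28.85−16.53) = 8.76 − 12.32 = -3.56; fold change = 2^3.56 = 11.794
Mcl9: ΔΔCt = (34.35−16.61) − (30.37−16.53) = 17.74 − 13.84 = 3.90; fold change = 2^-3.90 = 0.067
Pik6: ΔΔCt = (26.99−16.61) − (27.43−16.53) = 10.38 − 10.90 = -0.52; fold change = 2^0.52 = 1.434
Fos7 has the largest |ΔΔCt| = 4.64.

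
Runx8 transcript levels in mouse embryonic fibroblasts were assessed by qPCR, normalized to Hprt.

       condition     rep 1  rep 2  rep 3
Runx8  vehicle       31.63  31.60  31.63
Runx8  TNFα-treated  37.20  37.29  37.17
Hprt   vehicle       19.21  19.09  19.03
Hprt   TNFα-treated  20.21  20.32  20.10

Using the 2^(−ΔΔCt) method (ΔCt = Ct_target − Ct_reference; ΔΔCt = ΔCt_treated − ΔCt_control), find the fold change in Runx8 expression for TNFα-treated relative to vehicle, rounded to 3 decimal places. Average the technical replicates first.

0.044

Mean Ct: Runx8 vehicle 31.620; Runx8 TNFα-treated 37.220; Hprt vehicle 19.110; Hprt TNFα-treated 20.210
ΔCt(vehicle) = 31.620 − 19.110 = 12.510
ΔCt(TNFα-treated) = 37.220 − 20.210 = 17.010
ΔΔCt = 17.010 − 12.510 = 4.500
Fold change = 2^(−4.500) = 0.0442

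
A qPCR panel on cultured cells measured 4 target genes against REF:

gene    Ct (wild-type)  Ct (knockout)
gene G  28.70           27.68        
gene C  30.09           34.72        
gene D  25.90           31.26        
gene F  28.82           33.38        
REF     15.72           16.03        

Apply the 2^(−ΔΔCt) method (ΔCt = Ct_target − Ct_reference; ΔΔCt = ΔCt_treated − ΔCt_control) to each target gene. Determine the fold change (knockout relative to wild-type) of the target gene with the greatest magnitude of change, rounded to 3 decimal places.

gene G: ΔΔCt = (27.68−16.03) − (28.70−15.72) = 11.65 − 12.98 = -1.33; fold change = 2^1.33 = 2.514
gene C: ΔΔCt = (34.72−16.03) − (30.09−15.72) = 18.69 − 14.37 = 4.32; fold change = 2^-4.32 = 0.050
gene D: ΔΔCt = (31.26−16.03) − (25.90−15.72) = 15.23 − 10.18 = 5.05; fold change = 2^-5.05 = 0.030
gene F: ΔΔCt = (33.38−16.03) − (28.82−15.72) = 17.35 − 13.10 = 4.25; fold change = 2^-4.25 = 0.053
gene D has the largest |ΔΔCt| = 5.05.

0.030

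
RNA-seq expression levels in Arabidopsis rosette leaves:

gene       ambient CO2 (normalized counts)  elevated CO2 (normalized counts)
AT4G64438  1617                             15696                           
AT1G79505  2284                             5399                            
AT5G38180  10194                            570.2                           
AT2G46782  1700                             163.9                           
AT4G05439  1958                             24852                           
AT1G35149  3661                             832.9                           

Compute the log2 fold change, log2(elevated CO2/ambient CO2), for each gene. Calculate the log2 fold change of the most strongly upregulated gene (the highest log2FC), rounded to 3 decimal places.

log2(15696/1617) = 3.279  (AT4G64438)
log2(5399/2284) = 1.241  (AT1G79505)
log2(570.2/10194) = -4.160  (AT5G38180)
log2(163.9/1700) = -3.375  (AT2G46782)
log2(24852/1958) = 3.666  (AT4G05439)
log2(832.9/3661) = -2.136  (AT1G35149)
AT4G05439 is most strongly upregulated.

3.666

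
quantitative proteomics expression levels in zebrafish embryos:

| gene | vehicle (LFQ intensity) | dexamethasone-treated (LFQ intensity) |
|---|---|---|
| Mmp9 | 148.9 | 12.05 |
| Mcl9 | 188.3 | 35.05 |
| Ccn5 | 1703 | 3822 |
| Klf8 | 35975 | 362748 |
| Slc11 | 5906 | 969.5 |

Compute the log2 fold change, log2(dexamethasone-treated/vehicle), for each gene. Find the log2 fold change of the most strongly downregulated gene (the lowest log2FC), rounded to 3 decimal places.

log2(12.05/148.9) = -3.627  (Mmp9)
log2(35.05/188.3) = -2.426  (Mcl9)
log2(3822/1703) = 1.166  (Ccn5)
log2(362748/35975) = 3.334  (Klf8)
log2(969.5/5906) = -2.607  (Slc11)
Mmp9 is most strongly downregulated.

-3.627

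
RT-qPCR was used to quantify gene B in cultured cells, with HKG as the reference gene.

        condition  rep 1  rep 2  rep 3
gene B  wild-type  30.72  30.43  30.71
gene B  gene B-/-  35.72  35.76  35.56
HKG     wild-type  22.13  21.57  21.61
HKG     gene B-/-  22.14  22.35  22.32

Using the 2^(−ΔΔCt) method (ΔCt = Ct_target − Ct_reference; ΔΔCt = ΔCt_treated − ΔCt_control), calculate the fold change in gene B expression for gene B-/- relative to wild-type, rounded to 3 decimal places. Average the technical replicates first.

0.042

Mean Ct: gene B wild-type 30.620; gene B gene B-/- 35.680; HKG wild-type 21.770; HKG gene B-/- 22.270
ΔCt(wild-type) = 30.620 − 21.770 = 8.850
ΔCt(gene B-/-) = 35.680 − 22.270 = 13.410
ΔΔCt = 13.410 − 8.850 = 4.560
Fold change = 2^(−4.560) = 0.0424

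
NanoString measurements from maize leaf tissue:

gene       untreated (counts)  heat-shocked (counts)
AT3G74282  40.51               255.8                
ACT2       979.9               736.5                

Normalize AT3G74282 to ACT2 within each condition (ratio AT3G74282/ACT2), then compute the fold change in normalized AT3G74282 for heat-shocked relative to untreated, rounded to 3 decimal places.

8.401

AT3G74282/ACT2 (untreated) = 40.51 / 979.9 = 0.041341
AT3G74282/ACT2 (heat-shocked) = 255.8 / 736.5 = 0.34732
Fold change = 0.34732 / 0.041341 = 8.4013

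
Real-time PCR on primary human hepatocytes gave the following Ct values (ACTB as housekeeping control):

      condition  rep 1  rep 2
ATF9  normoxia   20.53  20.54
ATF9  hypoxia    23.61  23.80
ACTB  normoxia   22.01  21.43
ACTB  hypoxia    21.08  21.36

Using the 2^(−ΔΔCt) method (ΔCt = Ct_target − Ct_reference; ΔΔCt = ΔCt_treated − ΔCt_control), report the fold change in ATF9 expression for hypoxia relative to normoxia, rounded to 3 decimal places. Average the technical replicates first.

0.079

Mean Ct: ATF9 normoxia 20.535; ATF9 hypoxia 23.705; ACTB normoxia 21.720; ACTB hypoxia 21.220
ΔCt(normoxia) = 20.535 − 21.720 = -1.185
ΔCt(hypoxia) = 23.705 − 21.220 = 2.485
ΔΔCt = 2.485 − (-1.185) = 3.670
Fold change = 2^(−3.670) = 0.0786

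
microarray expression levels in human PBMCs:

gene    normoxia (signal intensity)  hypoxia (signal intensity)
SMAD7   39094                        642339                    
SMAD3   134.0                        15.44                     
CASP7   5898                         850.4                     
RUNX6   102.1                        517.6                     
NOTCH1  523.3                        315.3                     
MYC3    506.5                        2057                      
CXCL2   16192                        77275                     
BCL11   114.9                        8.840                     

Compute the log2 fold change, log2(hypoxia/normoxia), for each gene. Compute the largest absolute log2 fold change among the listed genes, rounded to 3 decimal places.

log2(642339/39094) = 4.038  (SMAD7)
log2(15.44/134.0) = -3.117  (SMAD3)
log2(850.4/5898) = -2.794  (CASP7)
log2(517.6/102.1) = 2.342  (RUNX6)
log2(315.3/523.3) = -0.731  (NOTCH1)
log2(2057/506.5) = 2.022  (MYC3)
log2(77275/16192) = 2.255  (CXCL2)
log2(8.840/114.9) = -3.700  (BCL11)
The largest magnitude belongs to SMAD7.

4.038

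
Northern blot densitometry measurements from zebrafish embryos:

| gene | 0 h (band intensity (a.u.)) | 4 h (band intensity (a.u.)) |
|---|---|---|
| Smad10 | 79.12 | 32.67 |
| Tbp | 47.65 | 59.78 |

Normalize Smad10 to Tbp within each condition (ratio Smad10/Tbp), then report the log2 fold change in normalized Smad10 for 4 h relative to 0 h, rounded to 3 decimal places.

-1.603

Smad10/Tbp (0 h) = 79.12 / 47.65 = 1.6604
Smad10/Tbp (4 h) = 32.67 / 59.78 = 0.5465
Fold change = 0.5465 / 1.6604 = 0.3291
log2(0.3291) = -1.6033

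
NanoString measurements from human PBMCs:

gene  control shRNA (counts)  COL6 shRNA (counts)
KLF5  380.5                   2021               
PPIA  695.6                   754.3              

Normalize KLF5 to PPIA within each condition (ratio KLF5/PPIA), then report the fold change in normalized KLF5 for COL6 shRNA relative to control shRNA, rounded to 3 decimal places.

4.898

KLF5/PPIA (control shRNA) = 380.5 / 695.6 = 0.54701
KLF5/PPIA (COL6 shRNA) = 2021 / 754.3 = 2.6793
Fold change = 2.6793 / 0.54701 = 4.8981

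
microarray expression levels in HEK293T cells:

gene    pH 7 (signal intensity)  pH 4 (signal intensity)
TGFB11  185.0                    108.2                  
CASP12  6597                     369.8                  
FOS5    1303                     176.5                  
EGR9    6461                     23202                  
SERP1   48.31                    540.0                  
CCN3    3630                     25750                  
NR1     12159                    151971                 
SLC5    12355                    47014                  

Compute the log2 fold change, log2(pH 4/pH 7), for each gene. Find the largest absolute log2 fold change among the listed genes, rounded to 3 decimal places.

4.157

log2(108.2/185.0) = -0.774  (TGFB11)
log2(369.8/6597) = -4.157  (CASP12)
log2(176.5/1303) = -2.884  (FOS5)
log2(23202/6461) = 1.844  (EGR9)
log2(540.0/48.31) = 3.483  (SERP1)
log2(25750/3630) = 2.827  (CCN3)
log2(151971/12159) = 3.644  (NR1)
log2(47014/12355) = 1.928  (SLC5)
The largest magnitude belongs to CASP12.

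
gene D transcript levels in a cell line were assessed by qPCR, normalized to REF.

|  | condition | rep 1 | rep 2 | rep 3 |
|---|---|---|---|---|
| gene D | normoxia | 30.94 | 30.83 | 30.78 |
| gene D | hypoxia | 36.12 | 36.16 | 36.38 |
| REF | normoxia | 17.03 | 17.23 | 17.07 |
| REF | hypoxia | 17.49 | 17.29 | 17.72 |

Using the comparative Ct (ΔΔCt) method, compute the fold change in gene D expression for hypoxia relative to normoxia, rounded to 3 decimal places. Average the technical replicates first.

Mean Ct: gene D normoxia 30.850; gene D hypoxia 36.220; REF normoxia 17.110; REF hypoxia 17.500
ΔCt(normoxia) = 30.850 − 17.110 = 13.740
ΔCt(hypoxia) = 36.220 − 17.500 = 18.720
ΔΔCt = 18.720 − 13.740 = 4.980
Fold change = 2^(−4.980) = 0.0317

0.032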